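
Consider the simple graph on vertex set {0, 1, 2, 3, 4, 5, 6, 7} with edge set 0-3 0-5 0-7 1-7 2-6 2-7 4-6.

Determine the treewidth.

A width-1 tree decomposition is:
Bags: B1 = {1, 7}  B2 = {2, 7}  B3 = {0, 7}  B4 = {2, 6}  B5 = {0, 5}  B6 = {4, 6}  B7 = {0, 3}
Tree: B1–B2, B1–B3, B2–B4, B3–B5, B4–B6, B5–B7
Each bag holds 2 vertices, so the decomposition has width 1, which upper-bounds the treewidth. Since G has at least one edge (e.g. 7–1), it is not an edgeless graph, so tw(G) ≥ 1. The upper and lower bounds meet at 1, so that is the treewidth.

1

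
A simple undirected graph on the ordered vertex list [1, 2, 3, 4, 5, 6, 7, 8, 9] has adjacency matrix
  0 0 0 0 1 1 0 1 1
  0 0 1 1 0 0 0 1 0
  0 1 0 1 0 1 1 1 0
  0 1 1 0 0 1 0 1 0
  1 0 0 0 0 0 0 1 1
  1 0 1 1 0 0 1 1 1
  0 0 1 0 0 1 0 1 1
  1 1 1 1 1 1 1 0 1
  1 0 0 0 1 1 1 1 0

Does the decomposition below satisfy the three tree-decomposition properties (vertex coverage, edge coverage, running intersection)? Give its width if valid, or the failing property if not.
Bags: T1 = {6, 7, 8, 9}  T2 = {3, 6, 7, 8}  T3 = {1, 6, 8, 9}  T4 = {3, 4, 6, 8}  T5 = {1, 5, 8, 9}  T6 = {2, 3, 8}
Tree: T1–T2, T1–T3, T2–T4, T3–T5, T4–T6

A tree decomposition must satisfy three properties: every vertex lies in some bag; for every edge, both endpoints lie together in some bag; and for every vertex, the bags containing it form a connected subtree. Here edge (4,2) lies in no bag, so the decomposition is invalid.

No — edge (4,2) lies in no bag.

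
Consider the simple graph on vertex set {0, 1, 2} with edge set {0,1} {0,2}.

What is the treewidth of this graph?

A width-1 tree decomposition is:
Bags: B1 = {0, 2}  B2 = {0, 1}
Tree: B1–B2
Each bag holds 2 vertices, so the decomposition has width 1, which upper-bounds the treewidth. Since G has at least one edge (e.g. 2–0), it is not an edgeless graph, so tw(G) ≥ 1. Combining the bounds, tw(G) = 1.

1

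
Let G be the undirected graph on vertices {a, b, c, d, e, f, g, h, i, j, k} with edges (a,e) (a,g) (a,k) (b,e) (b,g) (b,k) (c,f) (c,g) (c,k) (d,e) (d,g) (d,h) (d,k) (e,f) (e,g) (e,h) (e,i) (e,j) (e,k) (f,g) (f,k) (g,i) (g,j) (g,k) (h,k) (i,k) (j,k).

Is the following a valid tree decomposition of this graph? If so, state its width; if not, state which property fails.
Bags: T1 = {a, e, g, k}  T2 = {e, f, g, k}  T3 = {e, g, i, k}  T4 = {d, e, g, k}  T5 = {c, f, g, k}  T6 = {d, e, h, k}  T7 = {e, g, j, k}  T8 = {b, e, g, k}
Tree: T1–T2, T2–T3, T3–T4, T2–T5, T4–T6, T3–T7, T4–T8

Yes; width 3.

Every vertex of G appears in some bag (union = {a, b, c, d, e, f, g, h, i, j, k}); every edge is covered by a bag; and for each vertex v the set of bags containing v is connected in the bag tree. The decomposition is therefore valid. The largest bag has 4 vertices, so the width is 3.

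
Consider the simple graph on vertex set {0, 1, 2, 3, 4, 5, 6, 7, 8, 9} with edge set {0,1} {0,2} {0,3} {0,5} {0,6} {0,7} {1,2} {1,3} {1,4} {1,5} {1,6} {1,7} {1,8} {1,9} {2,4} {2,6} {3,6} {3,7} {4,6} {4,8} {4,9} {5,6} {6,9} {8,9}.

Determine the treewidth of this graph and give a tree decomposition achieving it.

Treewidth 3.
One such decomposition:
Bags: B1 = {1, 4, 6, 9}  B2 = {1, 4, 8, 9}  B3 = {1, 2, 4, 6}  B4 = {0, 1, 2, 6}  B5 = {0, 1, 3, 6}  B6 = {0, 1, 3, 7}  B7 = {0, 1, 5, 6}
Tree: B1–B2, B1–B3, B3–B4, B4–B5, B5–B6, B5–B7

Each bag holds 4 vertices, so the decomposition has width 3, which upper-bounds the treewidth. Conversely, {1, 4, 8, 9} is a clique of size 4, and the vertices of any clique must share a bag in every tree decomposition; so some bag has ≥ 4 vertices and tw(G) ≥ 3. Combining the bounds, tw(G) = 3.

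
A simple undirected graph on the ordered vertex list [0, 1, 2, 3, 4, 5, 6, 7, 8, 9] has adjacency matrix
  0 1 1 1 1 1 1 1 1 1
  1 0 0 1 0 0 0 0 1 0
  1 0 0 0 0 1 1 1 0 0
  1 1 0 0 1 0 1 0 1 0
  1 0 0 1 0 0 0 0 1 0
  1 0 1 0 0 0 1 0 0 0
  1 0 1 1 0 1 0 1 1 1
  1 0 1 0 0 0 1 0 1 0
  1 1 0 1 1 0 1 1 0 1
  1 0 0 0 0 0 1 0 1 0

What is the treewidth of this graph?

A width-3 tree decomposition is:
Bags: B1 = {0, 6, 7, 8}  B2 = {0, 6, 8, 9}  B3 = {0, 2, 6, 7}  B4 = {0, 2, 5, 6}  B5 = {0, 3, 6, 8}  B6 = {0, 1, 3, 8}  B7 = {0, 3, 4, 8}
Tree: B1–B2, B1–B3, B3–B4, B1–B5, B5–B6, B6–B7
The largest bag has 4 vertices, giving width 3; this decomposition certifies tw(G) ≤ 3. For the lower bound, the 4 vertices {0, 1, 3, 8} are pairwise adjacent, and any tree decomposition puts a clique entirely inside one bag — forcing width ≥ 3. The upper and lower bounds meet at 3, so that is the treewidth.

3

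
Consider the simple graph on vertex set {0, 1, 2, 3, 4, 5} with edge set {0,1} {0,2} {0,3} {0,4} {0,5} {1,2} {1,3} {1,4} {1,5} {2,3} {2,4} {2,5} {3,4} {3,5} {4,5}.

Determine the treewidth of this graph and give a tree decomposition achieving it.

A single bag containing all 6 vertices is trivially a valid decomposition of width 5. Conversely, {0, 1, 2, 3, 4, 5} is a clique of size 6, and the vertices of any clique must share a bag in every tree decomposition; so some bag has ≥ 6 vertices and tw(G) ≥ 5. Therefore the treewidth is 5.

Treewidth 5.
One such decomposition:
Bags: B1 = {0, 1, 2, 3, 4, 5}
Tree: (single bag)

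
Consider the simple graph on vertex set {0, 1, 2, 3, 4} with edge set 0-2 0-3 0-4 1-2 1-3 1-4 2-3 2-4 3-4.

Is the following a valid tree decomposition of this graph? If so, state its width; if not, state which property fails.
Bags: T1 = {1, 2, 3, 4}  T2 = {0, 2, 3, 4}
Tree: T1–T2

Checking the three conditions: (i) the bags cover all of {0, 1, 2, 3, 4}; (ii) for each edge, some bag contains both endpoints; (iii) the bags containing any fixed vertex form a subtree. All hold, so the decomposition is valid with width 4 − 1 = 3.

Yes; width 3.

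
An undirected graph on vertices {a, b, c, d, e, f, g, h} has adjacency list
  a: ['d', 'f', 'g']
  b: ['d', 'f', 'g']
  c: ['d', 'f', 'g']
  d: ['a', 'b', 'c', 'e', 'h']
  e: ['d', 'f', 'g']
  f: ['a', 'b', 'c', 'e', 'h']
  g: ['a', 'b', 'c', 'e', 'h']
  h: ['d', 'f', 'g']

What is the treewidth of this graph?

A width-3 tree decomposition is:
Bags: B1 = {b, d, f, g}  B2 = {c, d, f, g}  B3 = {d, f, g, h}  B4 = {a, d, f, g}  B5 = {d, e, f, g}
Tree: B1–B2, B2–B3, B3–B4, B4–B5
The largest bag has 4 vertices, giving width 3; this decomposition certifies tw(G) ≤ 3. For the lower bound: the 4 vertex sets {b,f}, {c,g}, {d}, {h} are disjoint, each induces a connected subgraph, and every pair is joined by at least one edge of G. Contracting each set to a single vertex therefore yields K_{4} as a minor, and since treewidth is minor-monotone, tw(G) ≥ tw(K_{4}) = 3. The upper and lower bounds meet at 3, so that is the treewidth.

3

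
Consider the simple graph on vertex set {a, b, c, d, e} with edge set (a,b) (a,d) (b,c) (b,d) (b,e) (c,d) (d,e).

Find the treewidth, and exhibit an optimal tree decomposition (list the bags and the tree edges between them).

Treewidth 2.
One optimal decomposition is:
Bags: B1 = {a, b, d}  B2 = {b, c, d}  B3 = {b, d, e}
Tree: B1–B2, B1–B3

The largest bag has 3 vertices, giving width 2; this decomposition certifies tw(G) ≤ 2. Conversely, {b, d, e} is a clique of size 3, and the vertices of any clique must share a bag in every tree decomposition; so some bag has ≥ 3 vertices and tw(G) ≥ 2. Hence tw(G) = 2 exactly.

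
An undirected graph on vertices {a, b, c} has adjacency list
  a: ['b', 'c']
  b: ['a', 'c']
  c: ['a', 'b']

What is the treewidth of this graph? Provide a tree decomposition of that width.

Treewidth 2.
Bags: B1 = {a, b, c}
Tree: (single bag)

A single bag containing all 3 vertices is trivially a valid decomposition of width 2. Conversely, {a, b, c} is a clique of size 3, and the vertices of any clique must share a bag in every tree decomposition; so some bag has ≥ 3 vertices and tw(G) ≥ 2. Hence tw(G) = 2 exactly.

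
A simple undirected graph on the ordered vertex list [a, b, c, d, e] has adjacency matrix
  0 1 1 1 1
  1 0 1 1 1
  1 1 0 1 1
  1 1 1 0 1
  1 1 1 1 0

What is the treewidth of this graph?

4

A width-4 tree decomposition is:
Bags: B1 = {a, b, c, d, e}
Tree: (single bag)
With just one bag of size 5, the width is 5 − 1 = 4, so tw(G) ≤ 4. On the other hand G contains the 5-clique {a, b, c, d, e}. A clique must lie in a single bag of any decomposition, so no decomposition can have width below 4. Hence tw(G) = 4 exactly.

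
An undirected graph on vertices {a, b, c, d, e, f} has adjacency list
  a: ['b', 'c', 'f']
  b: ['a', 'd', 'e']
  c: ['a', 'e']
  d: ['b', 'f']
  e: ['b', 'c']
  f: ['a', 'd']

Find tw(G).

2

A width-2 tree decomposition is:
Bags: B1 = {a, c, e}  B2 = {a, b, e}  B3 = {a, b, f}  B4 = {b, d, f}
Tree: B1–B2, B2–B3, B3–B4
Each bag holds 3 vertices, so the decomposition has width 2, which upper-bounds the treewidth. Since c–e–b–a–c is a cycle in G, G is not acyclic. Forests are exactly the graphs of treewidth ≤ 1, so tw(G) ≥ 2. Combining the bounds, tw(G) = 2.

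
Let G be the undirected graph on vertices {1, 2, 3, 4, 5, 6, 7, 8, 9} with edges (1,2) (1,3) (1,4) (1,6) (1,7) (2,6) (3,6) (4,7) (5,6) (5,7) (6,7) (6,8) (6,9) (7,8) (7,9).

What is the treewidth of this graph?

2

A width-2 tree decomposition is:
Bags: B1 = {1, 6, 7}  B2 = {1, 3, 6}  B3 = {6, 7, 9}  B4 = {6, 7, 8}  B5 = {1, 4, 7}  B6 = {1, 2, 6}  B7 = {5, 6, 7}
Tree: B1–B2, B1–B3, B1–B4, B1–B5, B1–B6, B1–B7
Every bag has size at most 3, so the width is 3 − 1 = 2 and tw(G) ≤ 2. On the other hand G contains the 3-clique {1, 4, 7}. A clique must lie in a single bag of any decomposition, so no decomposition can have width below 2. Hence tw(G) = 2 exactly.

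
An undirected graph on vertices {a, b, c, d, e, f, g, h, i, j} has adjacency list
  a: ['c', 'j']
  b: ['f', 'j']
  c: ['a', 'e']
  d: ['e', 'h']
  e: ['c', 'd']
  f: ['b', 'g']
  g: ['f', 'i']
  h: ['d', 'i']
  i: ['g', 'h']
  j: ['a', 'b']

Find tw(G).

2

A width-2 tree decomposition is:
Bags: B1 = {g, h, i}  B2 = {f, g, h}  B3 = {b, f, h}  B4 = {b, h, j}  B5 = {a, h, j}  B6 = {a, c, h}  B7 = {c, e, h}  B8 = {d, e, h}
Tree: B1–B2, B2–B3, B3–B4, B4–B5, B5–B6, B6–B7, B7–B8
Each bag holds 3 vertices, so the decomposition has width 2, which upper-bounds the treewidth. Since h–i–g–f–b–j–a–c–e–d–h is a cycle in G, G is not acyclic. Forests are exactly the graphs of treewidth ≤ 1, so tw(G) ≥ 2. Combining the bounds, tw(G) = 2.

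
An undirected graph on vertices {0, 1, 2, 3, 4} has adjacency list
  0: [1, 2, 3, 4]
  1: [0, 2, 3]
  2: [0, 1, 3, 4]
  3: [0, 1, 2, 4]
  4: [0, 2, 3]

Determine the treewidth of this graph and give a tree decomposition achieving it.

Treewidth 3.
Bags: B1 = {0, 2, 3, 4}  B2 = {0, 1, 2, 3}
Tree: B1–B2

Each bag holds 4 vertices, so the decomposition has width 3, which upper-bounds the treewidth. For the lower bound, the 4 vertices {0, 1, 2, 3} are pairwise adjacent, and any tree decomposition puts a clique entirely inside one bag — forcing width ≥ 3. The upper and lower bounds meet at 3, so that is the treewidth.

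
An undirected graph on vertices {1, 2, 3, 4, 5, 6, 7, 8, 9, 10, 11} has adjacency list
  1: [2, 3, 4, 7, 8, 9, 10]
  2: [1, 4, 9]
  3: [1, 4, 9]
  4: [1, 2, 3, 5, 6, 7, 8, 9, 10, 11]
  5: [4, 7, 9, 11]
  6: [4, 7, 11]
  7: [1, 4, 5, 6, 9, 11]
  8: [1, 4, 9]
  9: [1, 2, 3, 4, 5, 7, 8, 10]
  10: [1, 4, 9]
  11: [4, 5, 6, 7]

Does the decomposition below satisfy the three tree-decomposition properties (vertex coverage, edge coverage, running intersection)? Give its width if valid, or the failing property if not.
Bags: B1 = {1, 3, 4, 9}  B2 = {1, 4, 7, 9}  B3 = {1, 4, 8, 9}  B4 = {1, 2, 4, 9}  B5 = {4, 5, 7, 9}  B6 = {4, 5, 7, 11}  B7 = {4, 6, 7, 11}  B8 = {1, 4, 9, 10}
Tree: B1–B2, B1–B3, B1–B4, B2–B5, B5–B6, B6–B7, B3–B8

Yes; width 3.

Every vertex of G appears in some bag (union = {1, 2, 3, 4, 5, 6, 7, 8, 9, 10, 11}); every edge is covered by a bag; and for each vertex v the set of bags containing v is connected in the bag tree. The decomposition is therefore valid. The largest bag has 4 vertices, so the width is 3.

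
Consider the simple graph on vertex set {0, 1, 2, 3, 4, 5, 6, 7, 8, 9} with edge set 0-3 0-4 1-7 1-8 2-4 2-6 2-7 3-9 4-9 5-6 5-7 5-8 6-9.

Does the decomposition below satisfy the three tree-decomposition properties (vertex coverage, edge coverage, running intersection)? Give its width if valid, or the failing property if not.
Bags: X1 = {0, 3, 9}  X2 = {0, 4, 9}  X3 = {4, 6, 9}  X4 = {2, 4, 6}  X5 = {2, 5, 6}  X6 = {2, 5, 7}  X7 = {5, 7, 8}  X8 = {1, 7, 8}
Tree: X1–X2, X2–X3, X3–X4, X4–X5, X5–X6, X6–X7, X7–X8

Yes; width 2.

Every vertex of G appears in some bag (union = {0, 1, 2, 3, 4, 5, 6, 7, 8, 9}); every edge is covered by a bag; and for each vertex v the set of bags containing v is connected in the bag tree. The decomposition is therefore valid. The largest bag has 3 vertices, so the width is 2.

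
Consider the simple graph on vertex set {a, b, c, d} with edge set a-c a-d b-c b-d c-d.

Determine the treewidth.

2

A width-2 tree decomposition is:
Bags: B1 = {a, c, d}  B2 = {b, c, d}
Tree: B1–B2
Each bag holds 3 vertices, so the decomposition has width 2, which upper-bounds the treewidth. For the lower bound, the 3 vertices {a, c, d} are pairwise adjacent, and any tree decomposition puts a clique entirely inside one bag — forcing width ≥ 2. Combining the bounds, tw(G) = 2.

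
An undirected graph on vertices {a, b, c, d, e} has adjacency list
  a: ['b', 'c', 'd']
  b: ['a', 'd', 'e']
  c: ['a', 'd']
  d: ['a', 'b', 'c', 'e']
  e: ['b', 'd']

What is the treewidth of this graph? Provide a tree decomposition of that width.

Treewidth 2.
One such decomposition:
Bags: B1 = {b, d, e}  B2 = {a, b, d}  B3 = {a, c, d}
Tree: B1–B2, B2–B3

Each bag holds 3 vertices, so the decomposition has width 2, which upper-bounds the treewidth. Conversely, {b, d, e} is a clique of size 3, and the vertices of any clique must share a bag in every tree decomposition; so some bag has ≥ 3 vertices and tw(G) ≥ 2. The upper and lower bounds meet at 2, so that is the treewidth.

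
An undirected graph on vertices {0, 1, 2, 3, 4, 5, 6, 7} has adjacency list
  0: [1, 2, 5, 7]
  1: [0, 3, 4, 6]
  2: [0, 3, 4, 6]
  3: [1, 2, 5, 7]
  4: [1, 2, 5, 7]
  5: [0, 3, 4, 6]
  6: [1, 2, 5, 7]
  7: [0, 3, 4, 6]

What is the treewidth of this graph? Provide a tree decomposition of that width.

Each bag holds 5 vertices, so the decomposition has width 4, which upper-bounds the treewidth. For the lower bound: the 5 vertex sets {0,7}, {2,6}, {3,5}, {1}, {4} are disjoint, each induces a connected subgraph, and every pair is joined by at least one edge of G. Contracting each set to a single vertex therefore yields K_{5} as a minor, and since treewidth is minor-monotone, tw(G) ≥ tw(K_{5}) = 4. Hence tw(G) = 4 exactly.

Treewidth 4.
One such decomposition:
Bags: B1 = {0, 1, 2, 5, 7}  B2 = {1, 2, 5, 6, 7}  B3 = {1, 2, 3, 5, 7}  B4 = {1, 2, 4, 5, 7}
Tree: B1–B2, B2–B3, B3–B4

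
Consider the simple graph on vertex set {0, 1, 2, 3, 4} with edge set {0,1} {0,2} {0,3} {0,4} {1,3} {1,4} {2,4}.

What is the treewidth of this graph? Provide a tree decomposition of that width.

Treewidth 2.
Bags: B1 = {0, 1, 4}  B2 = {0, 2, 4}  B3 = {0, 1, 3}
Tree: B1–B2, B1–B3

Every bag has size at most 3, so the width is 3 − 1 = 2 and tw(G) ≤ 2. For the lower bound, the 3 vertices {0, 1, 3} are pairwise adjacent, and any tree decomposition puts a clique entirely inside one bag — forcing width ≥ 2. Combining the bounds, tw(G) = 2.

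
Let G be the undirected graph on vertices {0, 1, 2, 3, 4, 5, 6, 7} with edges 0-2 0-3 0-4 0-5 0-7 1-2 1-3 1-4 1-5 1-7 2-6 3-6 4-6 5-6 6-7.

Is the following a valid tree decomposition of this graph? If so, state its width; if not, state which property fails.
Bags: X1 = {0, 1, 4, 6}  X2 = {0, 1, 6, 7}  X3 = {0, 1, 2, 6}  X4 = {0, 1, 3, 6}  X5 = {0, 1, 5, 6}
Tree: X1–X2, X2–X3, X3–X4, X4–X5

Yes; width 3.

Every vertex of G appears in some bag (union = {0, 1, 2, 3, 4, 5, 6, 7}); every edge is covered by a bag; and for each vertex v the set of bags containing v is connected in the bag tree. The decomposition is therefore valid. The largest bag has 4 vertices, so the width is 3.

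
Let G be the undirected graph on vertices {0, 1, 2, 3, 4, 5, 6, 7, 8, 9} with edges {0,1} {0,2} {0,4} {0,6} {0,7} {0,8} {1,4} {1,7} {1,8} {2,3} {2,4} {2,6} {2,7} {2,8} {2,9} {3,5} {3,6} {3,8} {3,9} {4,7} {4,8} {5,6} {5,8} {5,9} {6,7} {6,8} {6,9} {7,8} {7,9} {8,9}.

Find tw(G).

A width-4 tree decomposition is:
Bags: B1 = {2, 6, 7, 8, 9}  B2 = {2, 3, 6, 8, 9}  B3 = {0, 2, 6, 7, 8}  B4 = {0, 2, 4, 7, 8}  B5 = {3, 5, 6, 8, 9}  B6 = {0, 1, 4, 7, 8}
Tree: B1–B2, B1–B3, B3–B4, B2–B5, B4–B6
Each bag holds 5 vertices, so the decomposition has width 4, which upper-bounds the treewidth. Conversely, {0, 1, 4, 7, 8} is a clique of size 5, and the vertices of any clique must share a bag in every tree decomposition; so some bag has ≥ 5 vertices and tw(G) ≥ 4. Combining the bounds, tw(G) = 4.

4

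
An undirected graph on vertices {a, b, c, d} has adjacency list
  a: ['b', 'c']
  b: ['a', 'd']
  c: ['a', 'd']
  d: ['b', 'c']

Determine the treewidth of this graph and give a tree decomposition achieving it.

Treewidth 2.
One such decomposition:
Bags: B1 = {a, b, d}  B2 = {a, c, d}
Tree: B1–B2

Every bag has size at most 3, so the width is 3 − 1 = 2 and tw(G) ≤ 2. For the lower bound, G contains the cycle d–b–a–c–d, so G is not a forest; only forests have treewidth ≤ 1, hence tw(G) ≥ 2. Combining the bounds, tw(G) = 2.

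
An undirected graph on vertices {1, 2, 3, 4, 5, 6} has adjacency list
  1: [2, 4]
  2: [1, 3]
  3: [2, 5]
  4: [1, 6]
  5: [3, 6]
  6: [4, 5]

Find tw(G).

A width-2 tree decomposition is:
Bags: B1 = {2, 3, 5}  B2 = {2, 5, 6}  B3 = {2, 4, 6}  B4 = {1, 2, 4}
Tree: B1–B2, B2–B3, B3–B4
The largest bag has 3 vertices, giving width 2; this decomposition certifies tw(G) ≤ 2. The edges 2–3–5–6–4–1–2 form a cycle, so G is not a tree and its treewidth is at least 2. The upper and lower bounds meet at 2, so that is the treewidth.

2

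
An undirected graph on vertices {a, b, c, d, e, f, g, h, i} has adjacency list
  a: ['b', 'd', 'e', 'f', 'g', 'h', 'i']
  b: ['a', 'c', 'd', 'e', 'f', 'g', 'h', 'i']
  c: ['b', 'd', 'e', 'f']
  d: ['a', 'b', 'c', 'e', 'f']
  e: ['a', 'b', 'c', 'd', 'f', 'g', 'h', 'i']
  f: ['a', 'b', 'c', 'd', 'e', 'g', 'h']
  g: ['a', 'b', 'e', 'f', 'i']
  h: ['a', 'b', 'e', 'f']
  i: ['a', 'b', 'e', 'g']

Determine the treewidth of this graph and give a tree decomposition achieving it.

Each bag holds 5 vertices, so the decomposition has width 4, which upper-bounds the treewidth. On the other hand G contains the 5-clique {b, c, d, e, f}. A clique must lie in a single bag of any decomposition, so no decomposition can have width below 4. Therefore the treewidth is 4.

Treewidth 4.
One such decomposition:
Bags: B1 = {a, b, e, f, g}  B2 = {a, b, d, e, f}  B3 = {b, c, d, e, f}  B4 = {a, b, e, g, i}  B5 = {a, b, e, f, h}
Tree: B1–B2, B2–B3, B1–B4, B2–B5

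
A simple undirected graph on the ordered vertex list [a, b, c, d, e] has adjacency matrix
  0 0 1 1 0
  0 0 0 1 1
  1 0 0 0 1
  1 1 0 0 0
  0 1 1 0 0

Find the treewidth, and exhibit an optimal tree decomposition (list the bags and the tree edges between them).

The largest bag has 3 vertices, giving width 2; this decomposition certifies tw(G) ≤ 2. For the lower bound, G contains the cycle a–d–b–e–c–a, so G is not a forest; only forests have treewidth ≤ 1, hence tw(G) ≥ 2. Hence tw(G) = 2 exactly.

Treewidth 2.
Bags: B1 = {a, b, d}  B2 = {a, b, e}  B3 = {a, c, e}
Tree: B1–B2, B2–B3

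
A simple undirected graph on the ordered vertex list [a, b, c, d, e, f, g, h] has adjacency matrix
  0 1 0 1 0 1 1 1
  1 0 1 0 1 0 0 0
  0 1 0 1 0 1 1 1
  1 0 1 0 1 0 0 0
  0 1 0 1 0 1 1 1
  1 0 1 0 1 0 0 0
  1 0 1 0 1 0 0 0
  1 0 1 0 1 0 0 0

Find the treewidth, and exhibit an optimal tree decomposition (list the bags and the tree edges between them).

Treewidth 3.
One optimal decomposition is:
Bags: B1 = {a, b, c, e}  B2 = {a, c, e, h}  B3 = {a, c, e, g}  B4 = {a, c, e, f}  B5 = {a, c, d, e}
Tree: B1–B2, B2–B3, B3–B4, B4–B5

Each bag holds 4 vertices, so the decomposition has width 3, which upper-bounds the treewidth. For the lower bound: the 4 vertex sets {b,c}, {e,h}, {a}, {g} are disjoint, each induces a connected subgraph, and every pair is joined by at least one edge of G. Contracting each set to a single vertex therefore yields K_{4} as a minor, and since treewidth is minor-monotone, tw(G) ≥ tw(K_{4}) = 3. Hence tw(G) = 3 exactly.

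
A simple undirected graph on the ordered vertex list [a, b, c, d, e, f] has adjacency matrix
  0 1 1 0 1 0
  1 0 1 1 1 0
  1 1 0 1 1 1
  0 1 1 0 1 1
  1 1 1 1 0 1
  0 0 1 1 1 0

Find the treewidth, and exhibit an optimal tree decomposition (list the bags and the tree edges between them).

Treewidth 3.
One optimal decomposition is:
Bags: B1 = {a, b, c, e}  B2 = {b, c, d, e}  B3 = {c, d, e, f}
Tree: B1–B2, B2–B3

Each bag holds 4 vertices, so the decomposition has width 3, which upper-bounds the treewidth. Conversely, {c, d, e, f} is a clique of size 4, and the vertices of any clique must share a bag in every tree decomposition; so some bag has ≥ 4 vertices and tw(G) ≥ 3. Combining the bounds, tw(G) = 3.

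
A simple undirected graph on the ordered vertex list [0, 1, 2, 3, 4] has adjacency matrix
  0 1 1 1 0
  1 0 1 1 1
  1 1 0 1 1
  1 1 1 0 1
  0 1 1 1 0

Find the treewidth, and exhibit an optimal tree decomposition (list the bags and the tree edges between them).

Every bag has size at most 4, so the width is 4 − 1 = 3 and tw(G) ≤ 3. Conversely, {0, 1, 2, 3} is a clique of size 4, and the vertices of any clique must share a bag in every tree decomposition; so some bag has ≥ 4 vertices and tw(G) ≥ 3. The upper and lower bounds meet at 3, so that is the treewidth.

Treewidth 3.
One such decomposition:
Bags: B1 = {0, 1, 2, 3}  B2 = {1, 2, 3, 4}
Tree: B1–B2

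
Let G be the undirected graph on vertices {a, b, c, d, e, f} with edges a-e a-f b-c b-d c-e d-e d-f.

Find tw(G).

A width-2 tree decomposition is:
Bags: B1 = {a, e, f}  B2 = {d, e, f}  B3 = {c, d, e}  B4 = {b, c, d}
Tree: B1–B2, B2–B3, B3–B4
Each bag holds 3 vertices, so the decomposition has width 2, which upper-bounds the treewidth. Since a–f–d–e–a is a cycle in G, G is not acyclic. Forests are exactly the graphs of treewidth ≤ 1, so tw(G) ≥ 2. Combining the bounds, tw(G) = 2.

2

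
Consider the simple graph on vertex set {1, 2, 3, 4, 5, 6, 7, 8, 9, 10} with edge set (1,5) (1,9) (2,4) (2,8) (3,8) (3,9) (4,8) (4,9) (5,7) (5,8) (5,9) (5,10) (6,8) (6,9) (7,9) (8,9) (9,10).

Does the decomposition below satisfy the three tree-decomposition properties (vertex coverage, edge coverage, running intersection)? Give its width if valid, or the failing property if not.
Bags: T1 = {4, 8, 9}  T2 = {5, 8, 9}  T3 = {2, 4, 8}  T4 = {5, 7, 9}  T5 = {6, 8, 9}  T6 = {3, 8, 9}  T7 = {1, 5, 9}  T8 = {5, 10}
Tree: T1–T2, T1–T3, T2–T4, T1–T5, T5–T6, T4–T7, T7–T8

No — edge (9,10) lies in no bag.

A tree decomposition must satisfy three properties: every vertex lies in some bag; for every edge, both endpoints lie together in some bag; and for every vertex, the bags containing it form a connected subtree. Here edge (9,10) lies in no bag, so the decomposition is invalid.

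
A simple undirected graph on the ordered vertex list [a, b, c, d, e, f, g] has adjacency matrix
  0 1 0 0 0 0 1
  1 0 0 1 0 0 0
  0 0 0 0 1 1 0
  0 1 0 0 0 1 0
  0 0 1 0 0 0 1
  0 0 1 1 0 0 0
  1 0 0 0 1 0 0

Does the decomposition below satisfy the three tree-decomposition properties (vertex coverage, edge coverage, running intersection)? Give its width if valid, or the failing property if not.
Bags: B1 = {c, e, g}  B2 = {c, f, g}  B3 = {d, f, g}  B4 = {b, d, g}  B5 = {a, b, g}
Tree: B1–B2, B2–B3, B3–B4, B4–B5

Yes; width 2.

Checking the three conditions: (i) the bags cover all of {a, b, c, d, e, f, g}; (ii) for each edge, some bag contains both endpoints; (iii) the bags containing any fixed vertex form a subtree. All hold, so the decomposition is valid with width 3 − 1 = 2.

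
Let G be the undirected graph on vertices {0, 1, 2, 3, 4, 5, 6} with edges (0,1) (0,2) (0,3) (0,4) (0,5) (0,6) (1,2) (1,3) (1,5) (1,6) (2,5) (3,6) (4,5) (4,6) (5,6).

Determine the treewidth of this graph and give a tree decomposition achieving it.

Every bag has size at most 4, so the width is 4 − 1 = 3 and tw(G) ≤ 3. Conversely, {0, 1, 3, 6} is a clique of size 4, and the vertices of any clique must share a bag in every tree decomposition; so some bag has ≥ 4 vertices and tw(G) ≥ 3. Therefore the treewidth is 3.

Treewidth 3.
Bags: B1 = {0, 1, 5, 6}  B2 = {0, 4, 5, 6}  B3 = {0, 1, 2, 5}  B4 = {0, 1, 3, 6}
Tree: B1–B2, B1–B3, B1–B4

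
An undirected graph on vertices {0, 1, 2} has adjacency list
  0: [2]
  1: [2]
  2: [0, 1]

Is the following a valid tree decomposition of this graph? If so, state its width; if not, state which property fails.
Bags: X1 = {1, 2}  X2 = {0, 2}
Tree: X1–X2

Yes; width 1.

Checking the three conditions: (i) the bags cover all of {0, 1, 2}; (ii) for each edge, some bag contains both endpoints; (iii) the bags containing any fixed vertex form a subtree. All hold, so the decomposition is valid with width 2 − 1 = 1.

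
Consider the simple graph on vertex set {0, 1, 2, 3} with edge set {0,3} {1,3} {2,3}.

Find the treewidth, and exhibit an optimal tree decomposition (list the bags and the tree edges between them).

Treewidth 1.
One such decomposition:
Bags: B1 = {2, 3}  B2 = {0, 3}  B3 = {1, 3}
Tree: B1–B2, B2–B3

Each bag holds 2 vertices, so the decomposition has width 1, which upper-bounds the treewidth. Since G has at least one edge (e.g. 3–2), it is not an edgeless graph, so tw(G) ≥ 1. Combining the bounds, tw(G) = 1.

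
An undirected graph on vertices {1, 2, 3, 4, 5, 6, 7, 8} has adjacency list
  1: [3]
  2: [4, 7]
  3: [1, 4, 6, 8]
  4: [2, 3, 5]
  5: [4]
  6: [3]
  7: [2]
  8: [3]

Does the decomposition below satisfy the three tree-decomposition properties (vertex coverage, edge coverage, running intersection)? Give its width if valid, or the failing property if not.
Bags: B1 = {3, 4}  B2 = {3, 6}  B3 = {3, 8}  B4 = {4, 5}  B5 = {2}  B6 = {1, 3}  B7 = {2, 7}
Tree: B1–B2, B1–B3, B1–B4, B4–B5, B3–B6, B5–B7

No — edge (4,2) lies in no bag.

A tree decomposition must satisfy three properties: every vertex lies in some bag; for every edge, both endpoints lie together in some bag; and for every vertex, the bags containing it form a connected subtree. Here edge (4,2) lies in no bag, so the decomposition is invalid.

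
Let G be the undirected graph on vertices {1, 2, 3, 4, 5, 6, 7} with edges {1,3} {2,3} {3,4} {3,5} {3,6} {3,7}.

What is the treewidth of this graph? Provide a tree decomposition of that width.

Treewidth 1.
One such decomposition:
Bags: B1 = {3, 5}  B2 = {3, 7}  B3 = {3, 6}  B4 = {3, 4}  B5 = {2, 3}  B6 = {1, 3}
Tree: B1–B2, B2–B3, B1–B4, B4–B5, B3–B6

The largest bag has 2 vertices, giving width 1; this decomposition certifies tw(G) ≤ 1. Any graph with an edge has treewidth ≥ 1, and G has the edge 5–3. The upper and lower bounds meet at 1, so that is the treewidth.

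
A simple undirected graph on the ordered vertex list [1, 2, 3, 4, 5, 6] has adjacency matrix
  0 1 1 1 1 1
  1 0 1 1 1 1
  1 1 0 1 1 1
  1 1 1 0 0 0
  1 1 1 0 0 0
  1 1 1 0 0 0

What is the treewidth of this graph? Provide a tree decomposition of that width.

Treewidth 3.
Bags: B1 = {1, 2, 3, 5}  B2 = {1, 2, 3, 4}  B3 = {1, 2, 3, 6}
Tree: B1–B2, B1–B3

Every bag has size at most 4, so the width is 4 − 1 = 3 and tw(G) ≤ 3. For the lower bound, the 4 vertices {1, 2, 3, 4} are pairwise adjacent, and any tree decomposition puts a clique entirely inside one bag — forcing width ≥ 3. Hence tw(G) = 3 exactly.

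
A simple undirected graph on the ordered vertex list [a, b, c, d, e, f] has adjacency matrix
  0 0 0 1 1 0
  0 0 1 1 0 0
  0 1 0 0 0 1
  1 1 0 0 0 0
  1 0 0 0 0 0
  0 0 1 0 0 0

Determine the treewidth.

A width-1 tree decomposition is:
Bags: B1 = {c, f}  B2 = {b, c}  B3 = {b, d}  B4 = {a, d}  B5 = {a, e}
Tree: B1–B2, B2–B3, B3–B4, B4–B5
Every bag has size at most 2, so the width is 2 − 1 = 1 and tw(G) ≤ 1. Since G has at least one edge (e.g. f–c), it is not an edgeless graph, so tw(G) ≥ 1. Hence tw(G) = 1 exactly.

1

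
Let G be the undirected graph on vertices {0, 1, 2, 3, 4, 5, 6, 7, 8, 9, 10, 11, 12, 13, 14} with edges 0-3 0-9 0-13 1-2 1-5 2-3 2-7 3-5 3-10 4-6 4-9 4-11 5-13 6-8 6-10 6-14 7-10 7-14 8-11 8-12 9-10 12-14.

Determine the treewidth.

3

A width-3 tree decomposition is:
Bags: B1 = {0, 1, 5, 13}  B2 = {0, 1, 3, 5}  B3 = {0, 1, 2, 3}  B4 = {0, 2, 3, 9}  B5 = {2, 3, 9, 10}  B6 = {2, 7, 9, 10}  B7 = {4, 7, 9, 10}  B8 = {4, 6, 7, 10}  B9 = {4, 6, 7, 14}  B10 = {4, 6, 11, 14}  B11 = {6, 8, 11, 14}  B12 = {8, 11, 12, 14}
Tree: B1–B2, B2–B3, B3–B4, B4–B5, B5–B6, B6–B7, B7–B8, B8–B9, B9–B10, B10–B11, B11–B12
The largest bag has 4 vertices, giving width 3; this decomposition certifies tw(G) ≤ 3. For the lower bound: the 4 vertex sets {1,5,13}, {0}, {3}, {2,7,9,10} are disjoint, each induces a connected subgraph, and every pair is joined by at least one edge of G. Contracting each set to a single vertex therefore yields K_{4} as a minor, and since treewidth is minor-monotone, tw(G) ≥ tw(K_{4}) = 3. Hence tw(G) = 3 exactly.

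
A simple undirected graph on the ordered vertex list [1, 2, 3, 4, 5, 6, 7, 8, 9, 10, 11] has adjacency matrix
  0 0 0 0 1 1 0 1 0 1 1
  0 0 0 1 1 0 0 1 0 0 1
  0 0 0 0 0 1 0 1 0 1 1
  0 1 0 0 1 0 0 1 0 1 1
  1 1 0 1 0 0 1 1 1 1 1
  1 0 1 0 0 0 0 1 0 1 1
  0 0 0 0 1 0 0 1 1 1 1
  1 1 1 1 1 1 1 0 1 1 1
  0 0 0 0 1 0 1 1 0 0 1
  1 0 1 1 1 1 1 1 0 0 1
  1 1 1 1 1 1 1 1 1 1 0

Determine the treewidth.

A width-4 tree decomposition is:
Bags: B1 = {5, 7, 8, 10, 11}  B2 = {1, 5, 8, 10, 11}  B3 = {1, 6, 8, 10, 11}  B4 = {4, 5, 8, 10, 11}  B5 = {2, 4, 5, 8, 11}  B6 = {5, 7, 8, 9, 11}  B7 = {3, 6, 8, 10, 11}
Tree: B1–B2, B2–B3, B2–B4, B4–B5, B1–B6, B3–B7
Each bag holds 5 vertices, so the decomposition has width 4, which upper-bounds the treewidth. On the other hand G contains the 5-clique {3, 6, 8, 10, 11}. A clique must lie in a single bag of any decomposition, so no decomposition can have width below 4. The upper and lower bounds meet at 4, so that is the treewidth.

4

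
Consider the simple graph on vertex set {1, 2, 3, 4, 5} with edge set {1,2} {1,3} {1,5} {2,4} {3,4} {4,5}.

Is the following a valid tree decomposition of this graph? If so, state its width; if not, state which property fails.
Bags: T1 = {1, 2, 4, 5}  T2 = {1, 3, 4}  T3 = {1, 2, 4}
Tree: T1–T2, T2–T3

A tree decomposition must satisfy three properties: every vertex lies in some bag; for every edge, both endpoints lie together in some bag; and for every vertex, the bags containing it form a connected subtree. Here bags containing vertex 2 are not connected in the tree, so the decomposition is invalid.

No — bags containing vertex 2 are not connected in the tree.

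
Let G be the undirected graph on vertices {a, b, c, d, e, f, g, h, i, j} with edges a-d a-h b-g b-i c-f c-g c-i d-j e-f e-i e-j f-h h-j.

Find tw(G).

A width-2 tree decomposition is:
Bags: B1 = {a, d, h}  B2 = {d, h, j}  B3 = {f, h, j}  B4 = {e, f, j}  B5 = {c, e, f}  B6 = {c, e, i}  B7 = {c, g, i}  B8 = {b, g, i}
Tree: B1–B2, B2–B3, B3–B4, B4–B5, B5–B6, B6–B7, B7–B8
Each bag holds 3 vertices, so the decomposition has width 2, which upper-bounds the treewidth. The edges a–d–j–h–a form a cycle, so G is not a tree and its treewidth is at least 2. Hence tw(G) = 2 exactly.

2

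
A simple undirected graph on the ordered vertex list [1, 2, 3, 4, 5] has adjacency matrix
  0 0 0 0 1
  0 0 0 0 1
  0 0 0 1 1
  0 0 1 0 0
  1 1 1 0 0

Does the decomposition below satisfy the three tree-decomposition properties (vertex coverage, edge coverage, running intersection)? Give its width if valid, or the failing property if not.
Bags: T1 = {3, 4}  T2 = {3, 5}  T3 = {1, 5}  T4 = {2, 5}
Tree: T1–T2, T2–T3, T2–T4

Every vertex of G appears in some bag (union = {1, 2, 3, 4, 5}); every edge is covered by a bag; and for each vertex v the set of bags containing v is connected in the bag tree. The decomposition is therefore valid. The largest bag has 2 vertices, so the width is 1.

Yes; width 1.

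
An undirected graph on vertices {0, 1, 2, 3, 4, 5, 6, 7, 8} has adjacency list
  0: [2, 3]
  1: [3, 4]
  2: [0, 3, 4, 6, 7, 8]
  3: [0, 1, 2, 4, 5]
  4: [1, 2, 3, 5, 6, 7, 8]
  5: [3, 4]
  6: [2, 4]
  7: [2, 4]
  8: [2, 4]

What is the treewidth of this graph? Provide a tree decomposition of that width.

Each bag holds 3 vertices, so the decomposition has width 2, which upper-bounds the treewidth. Conversely, {0, 2, 3} is a clique of size 3, and the vertices of any clique must share a bag in every tree decomposition; so some bag has ≥ 3 vertices and tw(G) ≥ 2. The upper and lower bounds meet at 2, so that is the treewidth.

Treewidth 2.
One optimal decomposition is:
Bags: B1 = {2, 3, 4}  B2 = {0, 2, 3}  B3 = {2, 4, 7}  B4 = {2, 4, 8}  B5 = {3, 4, 5}  B6 = {2, 4, 6}  B7 = {1, 3, 4}
Tree: B1–B2, B1–B3, B1–B4, B1–B5, B3–B6, B1–B7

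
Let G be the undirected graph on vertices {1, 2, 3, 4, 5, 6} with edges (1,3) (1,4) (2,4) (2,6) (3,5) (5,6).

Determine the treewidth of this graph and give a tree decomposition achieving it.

Treewidth 2.
One optimal decomposition is:
Bags: B1 = {1, 3, 4}  B2 = {3, 4, 5}  B3 = {4, 5, 6}  B4 = {2, 4, 6}
Tree: B1–B2, B2–B3, B3–B4

Each bag holds 3 vertices, so the decomposition has width 2, which upper-bounds the treewidth. For the lower bound, G contains the cycle 4–1–3–5–6–2–4, so G is not a forest; only forests have treewidth ≤ 1, hence tw(G) ≥ 2. The upper and lower bounds meet at 2, so that is the treewidth.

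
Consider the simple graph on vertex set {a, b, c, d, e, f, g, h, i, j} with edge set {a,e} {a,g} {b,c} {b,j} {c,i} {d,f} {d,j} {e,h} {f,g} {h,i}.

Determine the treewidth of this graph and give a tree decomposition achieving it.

Treewidth 2.
Bags: B1 = {a, f, g}  B2 = {a, d, f}  B3 = {a, d, j}  B4 = {a, b, j}  B5 = {a, b, c}  B6 = {a, c, i}  B7 = {a, h, i}  B8 = {a, e, h}
Tree: B1–B2, B2–B3, B3–B4, B4–B5, B5–B6, B6–B7, B7–B8

The largest bag has 3 vertices, giving width 2; this decomposition certifies tw(G) ≤ 2. The edges a–g–f–d–j–b–c–i–h–e–a form a cycle, so G is not a tree and its treewidth is at least 2. The upper and lower bounds meet at 2, so that is the treewidth.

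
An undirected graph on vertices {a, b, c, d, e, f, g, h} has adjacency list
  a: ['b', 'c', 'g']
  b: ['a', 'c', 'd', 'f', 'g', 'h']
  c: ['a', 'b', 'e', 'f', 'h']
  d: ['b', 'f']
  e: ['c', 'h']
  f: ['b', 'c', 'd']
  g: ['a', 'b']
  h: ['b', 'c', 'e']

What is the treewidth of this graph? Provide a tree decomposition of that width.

The largest bag has 3 vertices, giving width 2; this decomposition certifies tw(G) ≤ 2. On the other hand G contains the 3-clique {c, e, h}. A clique must lie in a single bag of any decomposition, so no decomposition can have width below 2. Hence tw(G) = 2 exactly.

Treewidth 2.
Bags: B1 = {b, c, h}  B2 = {c, e, h}  B3 = {a, b, c}  B4 = {b, c, f}  B5 = {b, d, f}  B6 = {a, b, g}
Tree: B1–B2, B1–B3, B3–B4, B4–B5, B3–B6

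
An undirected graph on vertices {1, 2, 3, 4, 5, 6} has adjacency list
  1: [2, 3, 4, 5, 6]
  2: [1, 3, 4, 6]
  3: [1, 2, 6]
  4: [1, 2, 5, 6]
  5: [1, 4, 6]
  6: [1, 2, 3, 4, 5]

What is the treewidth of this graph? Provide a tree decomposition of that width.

Each bag holds 4 vertices, so the decomposition has width 3, which upper-bounds the treewidth. On the other hand G contains the 4-clique {1, 2, 3, 6}. A clique must lie in a single bag of any decomposition, so no decomposition can have width below 3. The upper and lower bounds meet at 3, so that is the treewidth.

Treewidth 3.
One such decomposition:
Bags: B1 = {1, 2, 4, 6}  B2 = {1, 2, 3, 6}  B3 = {1, 4, 5, 6}
Tree: B1–B2, B1–B3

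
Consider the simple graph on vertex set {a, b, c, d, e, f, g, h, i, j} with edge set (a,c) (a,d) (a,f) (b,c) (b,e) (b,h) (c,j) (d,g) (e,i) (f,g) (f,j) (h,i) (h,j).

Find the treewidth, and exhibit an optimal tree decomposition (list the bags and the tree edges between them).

Every bag has size at most 3, so the width is 3 − 1 = 2 and tw(G) ≤ 2. The edges d–g–f–a–d form a cycle, so G is not a tree and its treewidth is at least 2. Combining the bounds, tw(G) = 2.

Treewidth 2.
One such decomposition:
Bags: B1 = {a, d, g}  B2 = {a, f, g}  B3 = {a, c, f}  B4 = {c, f, j}  B5 = {b, c, j}  B6 = {b, h, j}  B7 = {b, e, h}  B8 = {e, h, i}
Tree: B1–B2, B2–B3, B3–B4, B4–B5, B5–B6, B6–B7, B7–B8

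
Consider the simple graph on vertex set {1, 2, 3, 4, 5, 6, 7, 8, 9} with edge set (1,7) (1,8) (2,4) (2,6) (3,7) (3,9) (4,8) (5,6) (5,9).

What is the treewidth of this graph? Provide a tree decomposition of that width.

Every bag has size at most 3, so the width is 3 − 1 = 2 and tw(G) ≤ 2. The edges 5–9–3–7–1–8–4–2–6–5 form a cycle, so G is not a tree and its treewidth is at least 2. Therefore the treewidth is 2.

Treewidth 2.
One optimal decomposition is:
Bags: B1 = {3, 5, 9}  B2 = {3, 5, 7}  B3 = {1, 5, 7}  B4 = {1, 5, 8}  B5 = {4, 5, 8}  B6 = {2, 4, 5}  B7 = {2, 5, 6}
Tree: B1–B2, B2–B3, B3–B4, B4–B5, B5–B6, B6–B7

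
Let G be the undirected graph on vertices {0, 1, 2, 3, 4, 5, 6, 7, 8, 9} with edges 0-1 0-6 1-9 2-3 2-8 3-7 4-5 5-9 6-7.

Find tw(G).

1

A width-1 tree decomposition is:
Bags: B1 = {4, 5}  B2 = {5, 9}  B3 = {1, 9}  B4 = {0, 1}  B5 = {0, 6}  B6 = {6, 7}  B7 = {3, 7}  B8 = {2, 3}  B9 = {2, 8}
Tree: B1–B2, B2–B3, B3–B4, B4–B5, B5–B6, B6–B7, B7–B8, B8–B9
The largest bag has 2 vertices, giving width 1; this decomposition certifies tw(G) ≤ 1. G has an edge, so its treewidth is at least 1. Combining the bounds, tw(G) = 1.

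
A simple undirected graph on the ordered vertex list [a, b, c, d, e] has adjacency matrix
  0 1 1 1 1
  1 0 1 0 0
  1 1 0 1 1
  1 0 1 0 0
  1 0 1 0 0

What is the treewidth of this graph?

A width-2 tree decomposition is:
Bags: B1 = {a, b, c}  B2 = {a, c, e}  B3 = {a, c, d}
Tree: B1–B2, B1–B3
Every bag has size at most 3, so the width is 3 − 1 = 2 and tw(G) ≤ 2. For the lower bound, the 3 vertices {a, c, d} are pairwise adjacent, and any tree decomposition puts a clique entirely inside one bag — forcing width ≥ 2. The upper and lower bounds meet at 2, so that is the treewidth.

2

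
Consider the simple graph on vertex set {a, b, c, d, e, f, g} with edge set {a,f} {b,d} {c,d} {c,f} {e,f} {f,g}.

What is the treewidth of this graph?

1

A width-1 tree decomposition is:
Bags: B1 = {f, g}  B2 = {a, f}  B3 = {c, f}  B4 = {e, f}  B5 = {c, d}  B6 = {b, d}
Tree: B1–B2, B1–B3, B1–B4, B3–B5, B5–B6
Each bag holds 2 vertices, so the decomposition has width 1, which upper-bounds the treewidth. G has an edge, so its treewidth is at least 1. Combining the bounds, tw(G) = 1.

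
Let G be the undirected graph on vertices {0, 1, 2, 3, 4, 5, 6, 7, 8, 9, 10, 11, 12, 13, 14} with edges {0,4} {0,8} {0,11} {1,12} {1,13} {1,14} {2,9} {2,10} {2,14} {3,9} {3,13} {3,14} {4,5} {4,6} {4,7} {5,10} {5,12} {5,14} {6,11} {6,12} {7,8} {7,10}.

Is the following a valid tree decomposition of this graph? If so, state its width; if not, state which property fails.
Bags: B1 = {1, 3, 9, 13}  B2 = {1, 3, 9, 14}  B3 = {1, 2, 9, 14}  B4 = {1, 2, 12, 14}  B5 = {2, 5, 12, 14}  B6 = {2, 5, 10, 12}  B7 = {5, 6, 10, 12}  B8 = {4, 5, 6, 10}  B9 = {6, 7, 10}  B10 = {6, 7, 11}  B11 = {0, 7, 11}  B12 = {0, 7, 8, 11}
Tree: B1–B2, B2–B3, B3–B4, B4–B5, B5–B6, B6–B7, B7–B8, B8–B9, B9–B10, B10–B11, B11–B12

A tree decomposition must satisfy three properties: every vertex lies in some bag; for every edge, both endpoints lie together in some bag; and for every vertex, the bags containing it form a connected subtree. Here edge (4,7) lies in no bag, so the decomposition is invalid.

No — edge (4,7) lies in no bag.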